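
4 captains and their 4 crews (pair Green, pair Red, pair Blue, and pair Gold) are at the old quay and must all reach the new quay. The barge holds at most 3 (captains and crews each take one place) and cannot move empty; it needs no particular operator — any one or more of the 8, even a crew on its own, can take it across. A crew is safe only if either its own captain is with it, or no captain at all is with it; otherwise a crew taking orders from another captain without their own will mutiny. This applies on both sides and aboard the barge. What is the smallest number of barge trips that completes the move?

9

Counting alone: each trip to the new quay takes at most 3 across and each return brings at least 1 back, so after t trips out (and t−1 returns) at most 3t − (t−1) of the 8 are across; that first reaches 8 at t = 4, so at least 7 crossings are needed.
The safety rule pushes this higher. Following every safe sequence of crossings, the most of the 8 that can be at the new quay as the barge arrives there on crossing 7 is 7 — never all 8.
So no plan with fewer than 9 crossings exists, and this one achieves 9:
1. captain Green and crew Green cross → the new quay.
2. captain Green crosses ← the old quay.
3. captain Green, captain Red, and crew Red cross → the new quay.
4. captain Green and crew Green cross ← the old quay.
5. captain Blue, captain Gold, and captain Green cross → the new quay.
6. crew Red crosses ← the old quay.
7. crew Green and crew Red cross → the new quay.
8. crew Green crosses ← the old quay.
9. crew Blue, crew Gold, and crew Green cross → the new quay.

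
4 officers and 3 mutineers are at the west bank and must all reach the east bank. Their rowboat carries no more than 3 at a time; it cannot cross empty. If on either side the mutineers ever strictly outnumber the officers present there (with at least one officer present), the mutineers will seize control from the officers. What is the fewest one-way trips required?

5

Counting alone: each trip to the east bank takes at most 3 across and each return brings at least 1 back, so after t trips out (and t−1 returns) at most 3t − (t−1) of the 7 are across; that first reaches 7 at t = 3, so at least 5 crossings are needed.
The plan below uses exactly 5 crossings, so it is optimal:
1. 3 mutineers → the east bank.  (the west bank: 4O 0M; the east bank: 0O 3M)
2. 1 mutineer ← the west bank.  (the west bank: 4O 1M; the east bank: 0O 2M)
3. 3 officers → the east bank.  (the west bank: 1O 1M; the east bank: 3O 2M)
4. 1 officer ← the west bank.  (the west bank: 2O 1M; the east bank: 2O 2M)
5. 2 officers and 1 mutineer → the east bank.  (the west bank: 0O 0M; the east bank: 4O 3M)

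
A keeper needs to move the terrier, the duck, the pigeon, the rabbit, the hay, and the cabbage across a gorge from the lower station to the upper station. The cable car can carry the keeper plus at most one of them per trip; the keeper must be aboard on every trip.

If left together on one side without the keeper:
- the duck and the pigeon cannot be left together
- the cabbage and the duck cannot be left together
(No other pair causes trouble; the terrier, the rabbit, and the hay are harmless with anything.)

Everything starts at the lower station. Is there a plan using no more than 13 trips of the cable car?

Yes

Yes — this plan uses 13 crossings (≤ 13):
1. Keeper goes to the upper station with the duck.
2. Keeper goes back to the lower station alone.
3. Keeper goes to the upper station with the terrier.
4. Keeper goes back to the lower station alone.
5. Keeper goes to the upper station with the pigeon.
6. Keeper goes back to the lower station with the duck.
7. Keeper goes to the upper station with the cabbage.
8. Keeper goes back to the lower station alone.
9. Keeper goes to the upper station with the rabbit.
10. Keeper goes back to the lower station alone.
11. Keeper goes to the upper station with the hay.
12. Keeper goes back to the lower station alone.
13. Keeper goes to the upper station with the duck.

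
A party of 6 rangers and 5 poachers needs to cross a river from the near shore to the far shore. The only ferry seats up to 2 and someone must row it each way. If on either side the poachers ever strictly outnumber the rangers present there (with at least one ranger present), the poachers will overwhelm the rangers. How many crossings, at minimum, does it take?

19

Counting alone: each trip to the far shore takes at most 2 across and each return brings at least 1 back, so after t trips out (and t−1 returns) at most 2t − (t−1) of the 11 are across; that first reaches 11 at t = 10, so at least 19 crossings are needed.
The plan below uses exactly 19 crossings, so it is optimal:
1. 2 poachers → the far shore.  (the near shore: 6R 3P; the far shore: 0R 2P)
2. 1 poacher ← the near shore.  (the near shore: 6R 4P; the far shore: 0R 1P)
3. 2 poachers → the far shore.  (the near shore: 6R 2P; the far shore: 0R 3P)
4. 1 poacher ← the near shore.  (the near shore: 6R 3P; the far shore: 0R 2P)
5. 2 rangers → the far shore.  (the near shore: 4R 3P; the far shore: 2R 2P)
6. 1 poacher ← the near shore.  (the near shore: 4R 4P; the far shore: 2R 1P)
7. 1 ranger and 1 poacher → the far shore.  (the near shore: 3R 3P; the far shore: 3R 2P)
8. 1 ranger ← the near shore.  (the near shore: 4R 3P; the far shore: 2R 2P)
9. 1 ranger and 1 poacher → the far shore.  (the near shore: 3R 2P; the far shore: 3R 3P)
10. 1 poacher ← the near shore.  (the near shore: 3R 3P; the far shore: 3R 2P)
11. 1 ranger and 1 poacher → the far shore.  (the near shore: 2R 2P; the far shore: 4R 3P)
12. 1 ranger ← the near shore.  (the near shore: 3R 2P; the far shore: 3R 3P)
13. 1 ranger and 1 poacher → the far shore.  (the near shore: 2R 1P; the far shore: 4R 4P)
14. 1 poacher ← the near shore.  (the near shore: 2R 2P; the far shore: 4R 3P)
15. 1 ranger and 1 poacher → the far shore.  (the near shore: 1R 1P; the far shore: 5R 4P)
16. 1 ranger ← the near shore.  (the near shore: 2R 1P; the far shore: 4R 4P)
17. 1 ranger and 1 poacher → the far shore.  (the near shore: 1R 0P; the far shore: 5R 5P)
18. 1 poacher ← the near shore.  (the near shore: 1R 1P; the far shore: 5R 4P)
19. 1 ranger and 1 poacher → the far shore.  (the near shore: 0R 0P; the far shore: 6R 5P)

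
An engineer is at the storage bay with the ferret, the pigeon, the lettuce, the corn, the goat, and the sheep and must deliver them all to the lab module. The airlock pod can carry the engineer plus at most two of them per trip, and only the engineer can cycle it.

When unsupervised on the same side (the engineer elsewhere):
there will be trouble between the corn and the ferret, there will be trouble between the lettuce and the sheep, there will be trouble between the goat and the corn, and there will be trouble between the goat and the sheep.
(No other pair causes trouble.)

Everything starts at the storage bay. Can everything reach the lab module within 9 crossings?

Yes

Yes — this plan uses 7 crossings (≤ 9):
1. Engineer goes to the lab module with the corn and the sheep.  [the storage bay: the ferret, the goat, the lettuce, the pigeon | the lab module: the corn, the sheep]
2. Engineer goes back to the storage bay alone.  [the storage bay: the ferret, the goat, the lettuce, the pigeon | the lab module: the corn, the sheep]
3. Engineer goes to the lab module with the ferret and the pigeon.  [the storage bay: the goat, the lettuce | the lab module: the corn, the ferret, the pigeon, the sheep]
4. Engineer goes back to the storage bay with the corn.  [the storage bay: the corn, the goat, the lettuce | the lab module: the ferret, the pigeon, the sheep]
5. Engineer goes to the lab module with the goat and the lettuce.  [the storage bay: the corn | the lab module: the ferret, the goat, the lettuce, the pigeon, the sheep]
6. Engineer goes back to the storage bay with the sheep.  [the storage bay: the corn, the sheep | the lab module: the ferret, the goat, the lettuce, the pigeon]
7. Engineer goes to the lab module with the corn and the sheep.  [the storage bay: — | the lab module: the corn, the ferret, the goat, the lettuce, the pigeon, the sheep]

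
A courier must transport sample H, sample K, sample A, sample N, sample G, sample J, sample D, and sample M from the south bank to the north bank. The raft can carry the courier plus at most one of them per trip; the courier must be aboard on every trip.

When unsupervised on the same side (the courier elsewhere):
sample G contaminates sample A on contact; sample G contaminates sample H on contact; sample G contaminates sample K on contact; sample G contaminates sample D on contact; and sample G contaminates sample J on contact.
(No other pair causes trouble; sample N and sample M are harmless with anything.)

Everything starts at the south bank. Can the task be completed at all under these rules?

No

Following every safe sequence of crossings from the start, the most of the 8 that can be at the north bank as the raft arrives there on crossings 1, 3, 5, 7 is 1, 2, 3, 4 respectively; the best ever achieved is 4 of 8.
From crossing 9 on, no configuration arises that was not already reachable earlier: only 52 distinct safe configurations (who is on which side, and where the raft is) can ever be reached, none of them has everyone across, and every continuation just revisits them. So no valid plan exists.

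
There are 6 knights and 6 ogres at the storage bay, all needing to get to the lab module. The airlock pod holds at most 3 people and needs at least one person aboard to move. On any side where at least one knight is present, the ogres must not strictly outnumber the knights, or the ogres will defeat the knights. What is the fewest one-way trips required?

impossible

Following every safe sequence of crossings from the start, the most of the 12 that can be at the lab module as the airlock pod arrives there on crossings 1, 3, 5 is 3, 5, 6 respectively; the best ever achieved is 6 of 12.
From crossing 7 on, no configuration arises that was not already reachable earlier: only 17 distinct safe configurations (who is on which side, and where the airlock pod is) can ever be reached, none of them has everyone across, and every continuation just revisits them. They are: 0 knights + 0 ogres across (airlock pod back at the start); 0 knights + 1 ogre across (airlock pod there); 0 knights + 1 ogre across (airlock pod back at the start); 0 knights + 2 ogres across (airlock pod there); 0 knights + 2 ogres across (airlock pod back at the start); 0 knights + 3 ogres across (airlock pod there); 0 knights + 3 ogres across (airlock pod back at the start); 0 knights + 4 ogres across (airlock pod there); 0 knights + 4 ogres across (airlock pod back at the start); 0 knights + 5 ogres across (airlock pod there); 0 knights + 5 ogres across (airlock pod back at the start); 0 knights + 6 ogres across (airlock pod there); 1 knight + 1 ogre across (airlock pod there); 1 knight + 1 ogre across (airlock pod back at the start); 2 knights + 2 ogres across (airlock pod there); 2 knights + 2 ogres across (airlock pod back at the start); 3 knights + 3 ogres across (airlock pod there). So no valid plan exists.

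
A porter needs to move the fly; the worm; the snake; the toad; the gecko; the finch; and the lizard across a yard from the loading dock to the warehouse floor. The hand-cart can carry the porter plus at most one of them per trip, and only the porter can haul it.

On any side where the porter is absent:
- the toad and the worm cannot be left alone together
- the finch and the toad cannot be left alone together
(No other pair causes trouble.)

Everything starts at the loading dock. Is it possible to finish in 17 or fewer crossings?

Yes

Yes — this plan uses 15 crossings (≤ 17):
1. Porter goes to the warehouse floor with the toad.
2. Porter goes back to the loading dock alone.
3. Porter goes to the warehouse floor with the fly.
4. Porter goes back to the loading dock alone.
5. Porter goes to the warehouse floor with the worm.
6. Porter goes back to the loading dock with the toad.
7. Porter goes to the warehouse floor with the finch.
8. Porter goes back to the loading dock alone.
9. Porter goes to the warehouse floor with the snake.
10. Porter goes back to the loading dock alone.
11. Porter goes to the warehouse floor with the gecko.
12. Porter goes back to the loading dock alone.
13. Porter goes to the warehouse floor with the lizard.
14. Porter goes back to the loading dock alone.
15. Porter goes to the warehouse floor with the toad.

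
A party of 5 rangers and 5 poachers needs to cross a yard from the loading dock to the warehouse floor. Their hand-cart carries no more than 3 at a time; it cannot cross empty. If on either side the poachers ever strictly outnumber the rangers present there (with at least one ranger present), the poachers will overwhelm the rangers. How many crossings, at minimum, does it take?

Counting alone: each trip to the warehouse floor takes at most 3 across and each return brings at least 1 back, so after t trips out (and t−1 returns) at most 3t − (t−1) of the 10 are across; that first reaches 10 at t = 5, so at least 9 crossings are needed.
The safety rule pushes this higher. Following every safe sequence of crossings, the most of the 10 that can be at the warehouse floor as the hand-cart arrives there on crossing 9 is 9 — never all 10.
So no plan with fewer than 11 crossings exists, and this one achieves 11:
1. 2 poachers → the warehouse floor.  (the loading dock: 5R 3P; the warehouse floor: 0R 2P)
2. 1 poacher ← the loading dock.  (the loading dock: 5R 4P; the warehouse floor: 0R 1P)
3. 3 poachers → the warehouse floor.  (the loading dock: 5R 1P; the warehouse floor: 0R 4P)
4. 1 poacher ← the loading dock.  (the loading dock: 5R 2P; the warehouse floor: 0R 3P)
5. 3 rangers → the warehouse floor.  (the loading dock: 2R 2P; the warehouse floor: 3R 3P)
6. 1 ranger and 1 poacher ← the loading dock.  (the loading dock: 3R 3P; the warehouse floor: 2R 2P)
7. 3 rangers → the warehouse floor.  (the loading dock: 0R 3P; the warehouse floor: 5R 2P)
8. 1 poacher ← the loading dock.  (the loading dock: 0R 4P; the warehouse floor: 5R 1P)
9. 2 poachers → the warehouse floor.  (the loading dock: 0R 2P; the warehouse floor: 5R 3P)
10. 1 poacher ← the loading dock.  (the loading dock: 0R 3P; the warehouse floor: 5R 2P)
11. 3 poachers → the warehouse floor.  (the loading dock: 0R 0P; the warehouse floor: 5R 5P)

11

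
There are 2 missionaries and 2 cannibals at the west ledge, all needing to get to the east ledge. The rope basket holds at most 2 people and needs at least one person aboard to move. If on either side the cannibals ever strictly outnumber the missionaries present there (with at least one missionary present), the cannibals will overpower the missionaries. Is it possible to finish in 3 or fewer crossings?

Counting alone: each trip to the east ledge takes at most 2 across and each return brings at least 1 back, so after t trips out (and t−1 returns) at most 2t − (t−1) of the 4 are across; that first reaches 4 at t = 3, so at least 5 crossings are needed.
Since 3 < 5, 3 crossings cannot be enough. (The shortest complete plan in fact takes 5:)
1. 2 cannibals → the east ledge.  (the west ledge: 2M 0C; the east ledge: 0M 2C)
2. 1 cannibal ← the west ledge.  (the west ledge: 2M 1C; the east ledge: 0M 1C)
3. 2 missionaries → the east ledge.  (the west ledge: 0M 1C; the east ledge: 2M 1C)
4. 1 cannibal ← the west ledge.  (the west ledge: 0M 2C; the east ledge: 2M 0C)
5. 2 cannibals → the east ledge.  (the west ledge: 0M 0C; the east ledge: 2M 2C)

No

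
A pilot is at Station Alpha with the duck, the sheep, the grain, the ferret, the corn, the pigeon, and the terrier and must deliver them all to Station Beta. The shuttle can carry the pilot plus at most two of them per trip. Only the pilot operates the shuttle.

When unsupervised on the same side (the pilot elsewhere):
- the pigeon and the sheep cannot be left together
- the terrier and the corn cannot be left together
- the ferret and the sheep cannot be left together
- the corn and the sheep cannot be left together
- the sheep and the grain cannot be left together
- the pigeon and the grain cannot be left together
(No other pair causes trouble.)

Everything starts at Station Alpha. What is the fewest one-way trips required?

Whatever the first load, the items left behind include a forbidden pair without the pilot. No opening move is safe, so no plan exists.

impossible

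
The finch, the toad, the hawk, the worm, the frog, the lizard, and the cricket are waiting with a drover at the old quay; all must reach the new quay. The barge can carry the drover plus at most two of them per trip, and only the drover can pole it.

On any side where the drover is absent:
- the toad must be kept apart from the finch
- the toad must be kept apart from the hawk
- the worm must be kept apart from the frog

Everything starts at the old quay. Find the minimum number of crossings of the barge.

Counting alone: the drover can take at most 2 across per trip to the new quay, so moving all 7 needs at least 4 loaded trips out, with a return between consecutive ones — at least 7 crossings.
The plan below uses exactly 7 crossings, so it is optimal:
1. Drover goes to the new quay with the toad and the worm.  [the old quay: the cricket, the finch, the frog, the hawk, the lizard | the new quay: the toad, the worm]
2. Drover goes back to the old quay alone.  [the old quay: the cricket, the finch, the frog, the hawk, the lizard | the new quay: the toad, the worm]
3. Drover goes to the new quay with the finch and the hawk.  [the old quay: the cricket, the frog, the lizard | the new quay: the finch, the hawk, the toad, the worm]
4. Drover goes back to the old quay with the toad.  [the old quay: the cricket, the frog, the lizard, the toad | the new quay: the finch, the hawk, the worm]
5. Drover goes to the new quay with the cricket and the lizard.  [the old quay: the frog, the toad | the new quay: the cricket, the finch, the hawk, the lizard, the worm]
6. Drover goes back to the old quay alone.  [the old quay: the frog, the toad | the new quay: the cricket, the finch, the hawk, the lizard, the worm]
7. Drover goes to the new quay with the frog and the toad.  [the old quay: — | the new quay: the cricket, the finch, the frog, the hawk, the lizard, the toad, the worm]

7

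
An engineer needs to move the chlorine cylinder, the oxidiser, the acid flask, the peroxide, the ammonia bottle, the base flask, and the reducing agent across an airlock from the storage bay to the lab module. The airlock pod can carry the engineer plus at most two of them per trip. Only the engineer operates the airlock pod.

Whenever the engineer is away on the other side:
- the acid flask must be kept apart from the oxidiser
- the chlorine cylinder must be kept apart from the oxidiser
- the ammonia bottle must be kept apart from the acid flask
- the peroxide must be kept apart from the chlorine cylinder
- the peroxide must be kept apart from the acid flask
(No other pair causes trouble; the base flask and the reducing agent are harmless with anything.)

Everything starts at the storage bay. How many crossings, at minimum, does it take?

9

Counting alone: the engineer can take at most 2 across per trip to the lab module, so moving all 7 needs at least 4 loaded trips out, with a return between consecutive ones — at least 7 crossings.
The safety rule pushes this higher. Following every safe sequence of crossings, the most of the 7 that can be at the lab module as the airlock pod arrives there on crossing 7 is 6 — never all 7.
So no plan with fewer than 9 crossings exists, and this one achieves 9:
1. Engineer goes to the lab module with the acid flask and the chlorine cylinder.
2. Engineer goes back to the storage bay alone.
3. Engineer goes to the lab module with the oxidiser.
4. Engineer goes back to the storage bay with the acid flask and the chlorine cylinder.
5. Engineer goes to the lab module with the ammonia bottle and the peroxide.
6. Engineer goes back to the storage bay alone.
7. Engineer goes to the lab module with the base flask and the reducing agent.
8. Engineer goes back to the storage bay alone.
9. Engineer goes to the lab module with the acid flask and the chlorine cylinder.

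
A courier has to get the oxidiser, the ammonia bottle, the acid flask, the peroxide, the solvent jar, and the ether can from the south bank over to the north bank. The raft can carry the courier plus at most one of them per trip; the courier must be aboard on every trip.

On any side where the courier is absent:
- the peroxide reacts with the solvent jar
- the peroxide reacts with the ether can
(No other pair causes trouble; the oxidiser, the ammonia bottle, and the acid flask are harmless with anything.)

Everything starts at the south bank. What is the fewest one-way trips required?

Counting alone: the courier can take at most 1 across per trip to the north bank, so moving all 6 needs at least 6 loaded trips out, with a return between consecutive ones — at least 11 crossings.
The safety rule pushes this higher. Following every safe sequence of crossings, the most of the 6 that can be at the north bank as the raft arrives there on crossing 11 is 5 — never all 6.
So no plan with fewer than 13 crossings exists, and this one achieves 13:
1. Courier goes to the north bank with the peroxide.
2. Courier goes back to the south bank alone.
3. Courier goes to the north bank with the oxidiser.
4. Courier goes back to the south bank alone.
5. Courier goes to the north bank with the ammonia bottle.
6. Courier goes back to the south bank alone.
7. Courier goes to the north bank with the acid flask.
8. Courier goes back to the south bank alone.
9. Courier goes to the north bank with the solvent jar.
10. Courier goes back to the south bank with the peroxide.
11. Courier goes to the north bank with the ether can.
12. Courier goes back to the south bank alone.
13. Courier goes to the north bank with the peroxide.

13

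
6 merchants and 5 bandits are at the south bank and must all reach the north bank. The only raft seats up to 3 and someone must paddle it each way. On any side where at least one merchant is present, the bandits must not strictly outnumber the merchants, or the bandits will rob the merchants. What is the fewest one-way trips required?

9

Counting alone: each trip to the north bank takes at most 3 across and each return brings at least 1 back, so after t trips out (and t−1 returns) at most 3t − (t−1) of the 11 are across; that first reaches 11 at t = 5, so at least 9 crossings are needed.
The plan below uses exactly 9 crossings, so it is optimal:
1. 3 bandits → the north bank.  (the south bank: 6M 2B; the north bank: 0M 3B)
2. 1 bandit ← the south bank.  (the south bank: 6M 3B; the north bank: 0M 2B)
3. 3 merchants → the north bank.  (the south bank: 3M 3B; the north bank: 3M 2B)
4. 1 merchant ← the south bank.  (the south bank: 4M 3B; the north bank: 2M 2B)
5. 2 merchants and 1 bandit → the north bank.  (the south bank: 2M 2B; the north bank: 4M 3B)
6. 1 merchant ← the south bank.  (the south bank: 3M 2B; the north bank: 3M 3B)
7. 2 merchants and 1 bandit → the north bank.  (the south bank: 1M 1B; the north bank: 5M 4B)
8. 1 merchant ← the south bank.  (the south bank: 2M 1B; the north bank: 4M 4B)
9. 2 merchants and 1 bandit → the north bank.  (the south bank: 0M 0B; the north bank: 6M 5B)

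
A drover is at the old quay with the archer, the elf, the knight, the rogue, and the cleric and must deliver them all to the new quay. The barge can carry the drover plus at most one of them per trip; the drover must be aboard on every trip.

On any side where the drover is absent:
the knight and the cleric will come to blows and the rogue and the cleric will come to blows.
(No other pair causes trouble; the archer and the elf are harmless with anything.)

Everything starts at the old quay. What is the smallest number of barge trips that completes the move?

11

Counting alone: the drover can take at most 1 across per trip to the new quay, so moving all 5 needs at least 5 loaded trips out, with a return between consecutive ones — at least 9 crossings.
The safety rule pushes this higher. Following every safe sequence of crossings, the most of the 5 that can be at the new quay as the barge arrives there on crossing 9 is 4 — never all 5.
So no plan with fewer than 11 crossings exists, and this one achieves 11:
1. Drover goes to the new quay with the cleric.  [the old quay: the archer, the elf, the knight, the rogue | the new quay: the cleric]
2. Drover goes back to the old quay alone.  [the old quay: the archer, the elf, the knight, the rogue | the new quay: the cleric]
3. Drover goes to the new quay with the archer.  [the old quay: the elf, the knight, the rogue | the new quay: the archer, the cleric]
4. Drover goes back to the old quay alone.  [the old quay: the elf, the knight, the rogue | the new quay: the archer, the cleric]
5. Drover goes to the new quay with the elf.  [the old quay: the knight, the rogue | the new quay: the archer, the cleric, the elf]
6. Drover goes back to the old quay alone.  [the old quay: the knight, the rogue | the new quay: the archer, the cleric, the elf]
7. Drover goes to the new quay with the knight.  [the old quay: the rogue | the new quay: the archer, the cleric, the elf, the knight]
8. Drover goes back to the old quay with the cleric.  [the old quay: the cleric, the rogue | the new quay: the archer, the elf, the knight]
9. Drover goes to the new quay with the rogue.  [the old quay: the cleric | the new quay: the archer, the elf, the knight, the rogue]
10. Drover goes back to the old quay alone.  [the old quay: the cleric | the new quay: the archer, the elf, the knight, the rogue]
11. Drover goes to the new quay with the cleric.  [the old quay: — | the new quay: the archer, the cleric, the elf, the knight, the rogue]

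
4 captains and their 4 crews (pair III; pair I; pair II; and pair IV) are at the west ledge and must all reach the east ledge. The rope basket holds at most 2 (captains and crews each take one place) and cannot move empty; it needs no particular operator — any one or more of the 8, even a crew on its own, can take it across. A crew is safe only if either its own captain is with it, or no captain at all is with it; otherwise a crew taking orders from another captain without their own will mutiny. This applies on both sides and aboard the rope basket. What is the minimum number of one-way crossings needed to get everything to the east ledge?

impossible

Following every safe sequence of crossings from the start, the most of the 8 that can be at the east ledge as the rope basket arrives there on crossings 1, 3, 5 is 2, 3, 4 respectively; the best ever achieved is 4 of 8.
From crossing 7 on, no configuration arises that was not already reachable earlier: only 44 distinct safe configurations (who is on which side, and where the rope basket is) can ever be reached, none of them has everyone across, and every continuation just revisits them. So no valid plan exists.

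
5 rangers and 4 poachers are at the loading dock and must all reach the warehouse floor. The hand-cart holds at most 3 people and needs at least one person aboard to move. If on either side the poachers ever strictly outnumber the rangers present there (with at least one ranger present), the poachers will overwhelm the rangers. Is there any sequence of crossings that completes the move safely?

1. 3 poachers → the warehouse floor.  (the loading dock: 5R 1P; the warehouse floor: 0R 3P)
2. 1 poacher ← the loading dock.  (the loading dock: 5R 2P; the warehouse floor: 0R 2P)
3. 3 rangers → the warehouse floor.  (the loading dock: 2R 2P; the warehouse floor: 3R 2P)
4. 1 ranger ← the loading dock.  (the loading dock: 3R 2P; the warehouse floor: 2R 2P)
5. 2 rangers and 1 poacher → the warehouse floor.  (the loading dock: 1R 1P; the warehouse floor: 4R 3P)
6. 1 ranger ← the loading dock.  (the loading dock: 2R 1P; the warehouse floor: 3R 3P)
7. 2 rangers and 1 poacher → the warehouse floor.  (the loading dock: 0R 0P; the warehouse floor: 5R 4P)

Yes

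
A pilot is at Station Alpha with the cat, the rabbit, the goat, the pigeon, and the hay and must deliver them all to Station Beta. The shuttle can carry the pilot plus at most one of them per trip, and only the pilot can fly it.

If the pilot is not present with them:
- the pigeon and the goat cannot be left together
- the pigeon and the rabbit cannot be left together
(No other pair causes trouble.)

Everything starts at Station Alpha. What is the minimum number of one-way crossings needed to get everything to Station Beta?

11

Counting alone: the pilot can take at most 1 across per trip to Station Beta, so moving all 5 needs at least 5 loaded trips out, with a return between consecutive ones — at least 9 crossings.
The safety rule pushes this higher. Following every safe sequence of crossings, the most of the 5 that can be at Station Beta as the shuttle arrives there on crossing 9 is 4 — never all 5.
So no plan with fewer than 11 crossings exists, and this one achieves 11:
1. Pilot goes to Station Beta with the pigeon.
2. Pilot goes back to Station Alpha alone.
3. Pilot goes to Station Beta with the cat.
4. Pilot goes back to Station Alpha alone.
5. Pilot goes to Station Beta with the rabbit.
6. Pilot goes back to Station Alpha with the pigeon.
7. Pilot goes to Station Beta with the goat.
8. Pilot goes back to Station Alpha alone.
9. Pilot goes to Station Beta with the hay.
10. Pilot goes back to Station Alpha alone.
11. Pilot goes to Station Beta with the pigeon.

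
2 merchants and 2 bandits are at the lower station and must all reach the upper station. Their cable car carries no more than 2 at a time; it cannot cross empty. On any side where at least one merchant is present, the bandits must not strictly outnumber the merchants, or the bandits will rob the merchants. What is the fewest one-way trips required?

Counting alone: each trip to the upper station takes at most 2 across and each return brings at least 1 back, so after t trips out (and t−1 returns) at most 2t − (t−1) of the 4 are across; that first reaches 4 at t = 3, so at least 5 crossings are needed.
The plan below uses exactly 5 crossings, so it is optimal:
1. 2 bandits → the upper station.  (the lower station: 2M 0B; the upper station: 0M 2B)
2. 1 bandit ← the lower station.  (the lower station: 2M 1B; the upper station: 0M 1B)
3. 2 merchants → the upper station.  (the lower station: 0M 1B; the upper station: 2M 1B)
4. 1 bandit ← the lower station.  (the lower station: 0M 2B; the upper station: 2M 0B)
5. 2 bandits → the upper station.  (the lower station: 0M 0B; the upper station: 2M 2B)

5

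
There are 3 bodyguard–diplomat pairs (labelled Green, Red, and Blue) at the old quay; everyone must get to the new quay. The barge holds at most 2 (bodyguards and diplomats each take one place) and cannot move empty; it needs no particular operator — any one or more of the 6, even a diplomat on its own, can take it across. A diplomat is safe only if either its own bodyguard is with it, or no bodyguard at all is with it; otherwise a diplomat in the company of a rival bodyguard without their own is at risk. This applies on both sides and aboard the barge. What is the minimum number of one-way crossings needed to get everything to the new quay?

Counting alone: each trip to the new quay takes at most 2 across and each return brings at least 1 back, so after t trips out (and t−1 returns) at most 2t − (t−1) of the 6 are across; that first reaches 6 at t = 5, so at least 9 crossings are needed.
The safety rule pushes this higher. Following every safe sequence of crossings, the most of the 6 that can be at the new quay as the barge arrives there on crossing 9 is 5 — never all 6.
So no plan with fewer than 11 crossings exists, and this one achieves 11:
1. bodyguard Green and diplomat Green cross → the new quay.
2. bodyguard Green crosses ← the old quay.
3. diplomat Blue and diplomat Red cross → the new quay.
4. diplomat Green crosses ← the old quay.
5. bodyguard Blue and bodyguard Red cross → the new quay.
6. bodyguard Red and diplomat Red cross ← the old quay.
7. bodyguard Green and bodyguard Red cross → the new quay.
8. diplomat Blue crosses ← the old quay.
9. diplomat Green and diplomat Red cross → the new quay.
10. bodyguard Blue crosses ← the old quay.
11. bodyguard Blue and diplomat Blue cross → the new quay.

11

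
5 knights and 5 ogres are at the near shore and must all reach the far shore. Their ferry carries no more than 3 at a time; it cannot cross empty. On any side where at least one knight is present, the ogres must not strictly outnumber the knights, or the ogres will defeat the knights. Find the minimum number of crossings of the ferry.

11

Counting alone: each trip to the far shore takes at most 3 across and each return brings at least 1 back, so after t trips out (and t−1 returns) at most 3t − (t−1) of the 10 are across; that first reaches 10 at t = 5, so at least 9 crossings are needed.
The safety rule pushes this higher. Following every safe sequence of crossings, the most of the 10 that can be at the far shore as the ferry arrives there on crossing 9 is 9 — never all 10.
So no plan with fewer than 11 crossings exists, and this one achieves 11:
1. 2 ogres → the far shore.  (the near shore: 5K 3O; the far shore: 0K 2O)
2. 1 ogre ← the near shore.  (the near shore: 5K 4O; the far shore: 0K 1O)
3. 3 ogres → the far shore.  (the near shore: 5K 1O; the far shore: 0K 4O)
4. 1 ogre ← the near shore.  (the near shore: 5K 2O; the far shore: 0K 3O)
5. 3 knights → the far shore.  (the near shore: 2K 2O; the far shore: 3K 3O)
6. 1 knight and 1 ogre ← the near shore.  (the near shore: 3K 3O; the far shore: 2K 2O)
7. 3 knights → the far shore.  (the near shore: 0K 3O; the far shore: 5K 2O)
8. 1 ogre ← the near shore.  (the near shore: 0K 4O; the far shore: 5K 1O)
9. 2 ogres → the far shore.  (the near shore: 0K 2O; the far shore: 5K 3O)
10. 1 ogre ← the near shore.  (the near shore: 0K 3O; the far shore: 5K 2O)
11. 3 ogres → the far shore.  (the near shore: 0K 0O; the far shore: 5K 5O)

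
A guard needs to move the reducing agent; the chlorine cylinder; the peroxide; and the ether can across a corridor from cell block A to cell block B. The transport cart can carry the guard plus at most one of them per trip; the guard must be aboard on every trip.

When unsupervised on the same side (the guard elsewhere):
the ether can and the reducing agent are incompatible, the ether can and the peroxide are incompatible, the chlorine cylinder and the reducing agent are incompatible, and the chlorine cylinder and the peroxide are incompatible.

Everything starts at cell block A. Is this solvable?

No

Whatever the first load, the items left behind include a forbidden pair without the guard. No opening move is safe, so no plan exists.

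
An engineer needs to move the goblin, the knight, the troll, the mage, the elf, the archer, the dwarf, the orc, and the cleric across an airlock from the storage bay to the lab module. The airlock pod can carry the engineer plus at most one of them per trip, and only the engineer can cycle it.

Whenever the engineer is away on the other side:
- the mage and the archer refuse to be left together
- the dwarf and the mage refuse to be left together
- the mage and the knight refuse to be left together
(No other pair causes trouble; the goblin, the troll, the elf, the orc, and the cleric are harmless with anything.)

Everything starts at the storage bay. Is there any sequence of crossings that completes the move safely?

No

Following every safe sequence of crossings from the start, the most of the 9 that can be at the lab module as the airlock pod arrives there on crossings 1, 3, 5, 7, 9, 11, 13 is 1, 2, 3, 4, 5, 6, 7 respectively; the best ever achieved is 7 of 9.
From crossing 15 on, no configuration arises that was not already reachable earlier: only 288 distinct safe configurations (who is on which side, and where the airlock pod is) can ever be reached, none of them has everyone across, and every continuation just revisits them. So no valid plan exists.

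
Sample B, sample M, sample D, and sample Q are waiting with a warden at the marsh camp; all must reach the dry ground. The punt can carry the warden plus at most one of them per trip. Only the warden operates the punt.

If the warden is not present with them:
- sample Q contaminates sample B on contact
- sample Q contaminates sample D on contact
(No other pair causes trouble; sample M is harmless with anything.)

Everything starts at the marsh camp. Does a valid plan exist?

Yes

1. Warden goes to the dry ground with sample Q.  [the marsh camp: sample B, sample D, sample M | the dry ground: sample Q]
2. Warden goes back to the marsh camp alone.  [the marsh camp: sample B, sample D, sample M | the dry ground: sample Q]
3. Warden goes to the dry ground with sample B.  [the marsh camp: sample D, sample M | the dry ground: sample B, sample Q]
4. Warden goes back to the marsh camp with sample Q.  [the marsh camp: sample D, sample M, sample Q | the dry ground: sample B]
5. Warden goes to the dry ground with sample D.  [the marsh camp: sample M, sample Q | the dry ground: sample B, sample D]
6. Warden goes back to the marsh camp alone.  [the marsh camp: sample M, sample Q | the dry ground: sample B, sample D]
7. Warden goes to the dry ground with sample M.  [the marsh camp: sample Q | the dry ground: sample B, sample D, sample M]
8. Warden goes back to the marsh camp alone.  [the marsh camp: sample Q | the dry ground: sample B, sample D, sample M]
9. Warden goes to the dry ground with sample Q.  [the marsh camp: — | the dry ground: sample B, sample D, sample M, sample Q]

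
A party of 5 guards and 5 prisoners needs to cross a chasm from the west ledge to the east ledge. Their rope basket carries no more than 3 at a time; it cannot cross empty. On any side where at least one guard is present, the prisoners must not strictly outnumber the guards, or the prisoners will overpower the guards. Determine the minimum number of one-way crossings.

11

Counting alone: each trip to the east ledge takes at most 3 across and each return brings at least 1 back, so after t trips out (and t−1 returns) at most 3t − (t−1) of the 10 are across; that first reaches 10 at t = 5, so at least 9 crossings are needed.
The safety rule pushes this higher. Following every safe sequence of crossings, the most of the 10 that can be at the east ledge as the rope basket arrives there on crossing 9 is 9 — never all 10.
So no plan with fewer than 11 crossings exists, and this one achieves 11:
1. 2 prisoners → the east ledge.  (the west ledge: 5G 3P; the east ledge: 0G 2P)
2. 1 prisoner ← the west ledge.  (the west ledge: 5G 4P; the east ledge: 0G 1P)
3. 3 prisoners → the east ledge.  (the west ledge: 5G 1P; the east ledge: 0G 4P)
4. 1 prisoner ← the west ledge.  (the west ledge: 5G 2P; the east ledge: 0G 3P)
5. 3 guards → the east ledge.  (the west ledge: 2G 2P; the east ledge: 3G 3P)
6. 1 guard and 1 prisoner ← the west ledge.  (the west ledge: 3G 3P; the east ledge: 2G 2P)
7. 3 guards → the east ledge.  (the west ledge: 0G 3P; the east ledge: 5G 2P)
8. 1 prisoner ← the west ledge.  (the west ledge: 0G 4P; the east ledge: 5G 1P)
9. 2 prisoners → the east ledge.  (the west ledge: 0G 2P; the east ledge: 5G 3P)
10. 1 prisoner ← the west ledge.  (the west ledge: 0G 3P; the east ledge: 5G 2P)
11. 3 prisoners → the east ledge.  (the west ledge: 0G 0P; the east ledge: 5G 5P)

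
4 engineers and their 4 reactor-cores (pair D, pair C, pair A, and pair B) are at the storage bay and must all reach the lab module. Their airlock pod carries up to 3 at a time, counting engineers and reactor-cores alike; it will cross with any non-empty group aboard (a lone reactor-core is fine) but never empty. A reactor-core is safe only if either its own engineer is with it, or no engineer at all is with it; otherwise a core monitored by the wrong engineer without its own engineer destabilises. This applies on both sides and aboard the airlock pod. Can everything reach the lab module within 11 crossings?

Yes — this plan uses 9 crossings (≤ 11):
1. engineer D and reactor-core D cross → the lab module.
2. engineer D crosses ← the storage bay.
3. engineer C, engineer D, and reactor-core C cross → the lab module.
4. engineer D and reactor-core D cross ← the storage bay.
5. engineer A, engineer B, and engineer D cross → the lab module.
6. reactor-core C crosses ← the storage bay.
7. reactor-core C and reactor-core D cross → the lab module.
8. reactor-core D crosses ← the storage bay.
9. reactor-core A, reactor-core B, and reactor-core D cross → the lab module.

Yes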